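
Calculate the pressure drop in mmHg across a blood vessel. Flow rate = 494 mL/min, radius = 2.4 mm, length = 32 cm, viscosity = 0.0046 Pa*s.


dP = 8*mu*L*Q / (pi*r^4)
Q = 494 mL/min = 8.23333e-06 m^3/s
dP = 930.205 Pa = 930.205 / 133.322 mmHg = 6.977 mmHg


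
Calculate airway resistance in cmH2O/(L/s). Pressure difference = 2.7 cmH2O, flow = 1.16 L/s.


R = dP / flow
R = 2.7 / 1.16
R = 2.328 cmH2O/(L/s)


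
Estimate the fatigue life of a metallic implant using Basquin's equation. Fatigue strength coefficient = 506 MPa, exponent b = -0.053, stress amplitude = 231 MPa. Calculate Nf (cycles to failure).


sigma_a = sigma_f' * (2Nf)^b
2Nf = (sigma_a/sigma_f')^(1/b)
2Nf = (231/506)^(1/-0.053)
2Nf = 2662290.3
Nf = 1.3311e+06


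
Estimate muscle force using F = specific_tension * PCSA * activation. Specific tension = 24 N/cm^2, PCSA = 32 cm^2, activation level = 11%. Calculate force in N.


F = sigma * PCSA * activation
F = 24 * 32 * 0.11
F = 84.48 N


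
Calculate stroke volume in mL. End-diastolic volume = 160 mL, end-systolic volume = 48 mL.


SV = EDV - ESV
SV = 160 - 48
SV = 112 mL


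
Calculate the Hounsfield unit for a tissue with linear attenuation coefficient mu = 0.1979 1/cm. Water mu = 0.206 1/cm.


HU = ((mu_tissue - mu_water) / mu_water) * 1000
HU = ((0.1979 - 0.206) / 0.206) * 1000
HU = -39.32


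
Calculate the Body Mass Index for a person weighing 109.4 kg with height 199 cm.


BMI = weight / height^2
height = 199 cm = 1.99 m
BMI = 109.4 / 1.99^2
BMI = 27.63 kg/m^2


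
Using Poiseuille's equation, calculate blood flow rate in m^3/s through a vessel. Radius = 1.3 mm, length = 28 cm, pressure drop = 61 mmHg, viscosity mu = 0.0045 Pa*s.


Q = pi*r^4*dP / (8*mu*L)
r = 0.0013 m, L = 0.28 m
dP = 61 mmHg = 8132.642 Pa
Q = 7.2393e-06 m^3/s


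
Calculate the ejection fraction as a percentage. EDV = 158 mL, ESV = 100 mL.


SV = EDV - ESV = 158 - 100 = 58 mL
EF = SV/EDV * 100 = 58/158 * 100
EF = 36.71%


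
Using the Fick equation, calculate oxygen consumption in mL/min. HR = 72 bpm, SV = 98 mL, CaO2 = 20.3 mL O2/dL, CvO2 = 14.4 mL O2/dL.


CO = HR*SV = 72*98/1000 = 7.056 L/min
a-v O2 diff = 20.3 - 14.4 = 5.9 mL/dL
VO2 = CO * (CaO2-CvO2) * 10 dL/L
VO2 = 7.056 * 5.9 * 10
VO2 = 416.3 mL/min


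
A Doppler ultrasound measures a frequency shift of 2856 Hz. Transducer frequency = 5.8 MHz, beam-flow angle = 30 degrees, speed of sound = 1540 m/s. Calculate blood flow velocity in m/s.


v = fd * c / (2 * f0 * cos(theta))
v = 2856 * 1540 / (2 * 5.8000e+06 * cos(30))
v = 0.4378 m/s


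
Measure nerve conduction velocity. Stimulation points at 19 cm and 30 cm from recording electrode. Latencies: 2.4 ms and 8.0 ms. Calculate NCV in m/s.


Distance = (30 - 19) / 100 = 0.11 m
dt = (8.0 - 2.4) / 1000 = 0.0056 s
NCV = dist / dt = 19.64 m/s


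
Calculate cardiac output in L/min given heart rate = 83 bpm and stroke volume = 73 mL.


CO = HR * SV
CO = 83 * 73 / 1000
CO = 6.059 L/min


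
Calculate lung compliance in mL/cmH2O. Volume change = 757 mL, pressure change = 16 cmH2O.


C = dV / dP
C = 757 / 16
C = 47.31 mL/cmH2O


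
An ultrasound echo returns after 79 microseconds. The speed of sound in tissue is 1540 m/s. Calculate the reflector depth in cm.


depth = c * t / 2
t = 79 us = 7.9000e-05 s
depth = 1540 * 7.9000e-05 / 2
depth = 0.06083 m = 6.083 cm


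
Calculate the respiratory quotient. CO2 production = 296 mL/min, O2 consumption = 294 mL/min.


RQ = VCO2 / VO2
RQ = 296 / 294
RQ = 1.007


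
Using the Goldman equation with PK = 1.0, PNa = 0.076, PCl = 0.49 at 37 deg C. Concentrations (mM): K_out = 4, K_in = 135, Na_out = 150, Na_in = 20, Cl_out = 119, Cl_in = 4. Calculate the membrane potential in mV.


Vm = (RT/F)*ln((PK*Ko + PNa*Nao + PCl*Cli)/(PK*Ki + PNa*Nai + PCl*Clo))
Numer = 17.36, Denom = 194.83
Vm = -64.62 mV


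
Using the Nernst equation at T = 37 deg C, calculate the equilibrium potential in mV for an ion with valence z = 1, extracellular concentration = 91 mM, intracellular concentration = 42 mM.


E = (RT/(zF)) * ln(C_out/C_in)
T = 37 + 273.15 = 310.15 K
E = (8.314 * 310.15 / (1 * 96485)) * ln(91/42)
E = 20.66 mV


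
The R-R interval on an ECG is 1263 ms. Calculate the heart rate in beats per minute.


HR = 60 / RR_interval(s)
RR = 1263 ms = 1.263 s
HR = 60 / 1.263 = 47.51 bpm


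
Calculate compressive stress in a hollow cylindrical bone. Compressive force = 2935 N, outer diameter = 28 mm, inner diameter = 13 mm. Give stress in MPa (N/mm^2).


A = pi*(r_o^2 - r_i^2)
r_o = 14 mm, r_i = 6.5 mm
A = 483.02 mm^2
sigma = F/A = 2935 / 483.02
sigma = 6.076 MPa


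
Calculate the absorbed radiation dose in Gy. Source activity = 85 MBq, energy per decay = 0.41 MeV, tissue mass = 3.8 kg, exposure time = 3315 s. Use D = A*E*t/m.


A = 85 MBq = 8.5000e+07 Bq
E = 0.41 MeV = 6.5682e-14 J
D = A*E*t/m = 8.5000e+07*6.5682e-14*3315/3.8
D = 0.00487 Gy


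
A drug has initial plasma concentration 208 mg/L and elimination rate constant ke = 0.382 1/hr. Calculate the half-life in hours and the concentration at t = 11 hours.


t_half = ln(2) / ke = 0.693147 / 0.382 = 1.815 hr
C(t) = C0 * exp(-ke*t) = 208 * exp(-0.382*11)
C(11) = 3.113 mg/L


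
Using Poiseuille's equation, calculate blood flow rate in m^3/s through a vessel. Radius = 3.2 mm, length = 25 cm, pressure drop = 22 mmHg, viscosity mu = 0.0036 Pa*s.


Q = pi*r^4*dP / (8*mu*L)
r = 0.0032 m, L = 0.25 m
dP = 22 mmHg = 2933.084 Pa
Q = 1.3420e-04 m^3/s


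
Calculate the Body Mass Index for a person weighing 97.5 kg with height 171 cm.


BMI = weight / height^2
height = 171 cm = 1.71 m
BMI = 97.5 / 1.71^2
BMI = 33.34 kg/m^2


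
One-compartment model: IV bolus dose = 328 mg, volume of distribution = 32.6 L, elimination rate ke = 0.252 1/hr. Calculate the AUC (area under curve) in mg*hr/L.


C0 = Dose/Vd = 328/32.6 = 10.0613 mg/L
AUC = C0/ke = 10.0613/0.252
AUC = 39.93 mg*hr/L


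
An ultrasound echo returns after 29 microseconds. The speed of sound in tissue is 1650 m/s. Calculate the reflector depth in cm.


depth = c * t / 2
t = 29 us = 2.9000e-05 s
depth = 1650 * 2.9000e-05 / 2
depth = 0.023925 m = 2.3925 cm


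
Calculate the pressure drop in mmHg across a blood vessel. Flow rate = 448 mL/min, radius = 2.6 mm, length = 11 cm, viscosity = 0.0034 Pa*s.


dP = 8*mu*L*Q / (pi*r^4)
Q = 448 mL/min = 7.46667e-06 m^3/s
dP = 155.613 Pa = 155.613 / 133.322 mmHg = 1.167 mmHg


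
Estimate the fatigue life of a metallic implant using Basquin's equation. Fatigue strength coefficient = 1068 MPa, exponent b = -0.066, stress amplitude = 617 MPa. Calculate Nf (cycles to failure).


sigma_a = sigma_f' * (2Nf)^b
2Nf = (sigma_a/sigma_f')^(1/b)
2Nf = (617/1068)^(1/-0.066)
2Nf = 4077.5123
Nf = 2039


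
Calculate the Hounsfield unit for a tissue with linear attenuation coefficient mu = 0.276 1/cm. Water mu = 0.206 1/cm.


HU = ((mu_tissue - mu_water) / mu_water) * 1000
HU = ((0.276 - 0.206) / 0.206) * 1000
HU = 339.8


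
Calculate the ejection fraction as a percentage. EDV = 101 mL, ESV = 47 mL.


SV = EDV - ESV = 101 - 47 = 54 mL
EF = SV/EDV * 100 = 54/101 * 100
EF = 53.47%


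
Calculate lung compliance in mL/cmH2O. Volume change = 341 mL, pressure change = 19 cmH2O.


C = dV / dP
C = 341 / 19
C = 17.95 mL/cmH2O


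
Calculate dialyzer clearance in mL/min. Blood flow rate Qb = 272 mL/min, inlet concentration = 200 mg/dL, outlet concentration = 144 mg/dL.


K = Qb * (Cb_in - Cb_out) / Cb_in
K = 272 * (200 - 144) / 200
K = 76.16 mL/min


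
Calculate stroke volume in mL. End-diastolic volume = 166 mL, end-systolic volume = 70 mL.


SV = EDV - ESV
SV = 166 - 70
SV = 96 mL


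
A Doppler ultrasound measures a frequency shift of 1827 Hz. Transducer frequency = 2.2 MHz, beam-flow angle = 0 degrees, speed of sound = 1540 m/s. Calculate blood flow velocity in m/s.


v = fd * c / (2 * f0 * cos(theta))
v = 1827 * 1540 / (2 * 2.2000e+06 * cos(0))
v = 0.6394 m/s


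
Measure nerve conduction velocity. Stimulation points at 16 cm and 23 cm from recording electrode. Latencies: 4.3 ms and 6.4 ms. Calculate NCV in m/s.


Distance = (23 - 16) / 100 = 0.07 m
dt = (6.4 - 4.3) / 1000 = 0.0021 s
NCV = dist / dt = 33.33 m/s


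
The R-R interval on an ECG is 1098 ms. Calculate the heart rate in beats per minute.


HR = 60 / RR_interval(s)
RR = 1098 ms = 1.098 s
HR = 60 / 1.098 = 54.64 bpm


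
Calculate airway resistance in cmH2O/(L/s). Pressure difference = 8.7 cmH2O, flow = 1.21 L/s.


R = dP / flow
R = 8.7 / 1.21
R = 7.19 cmH2O/(L/s)


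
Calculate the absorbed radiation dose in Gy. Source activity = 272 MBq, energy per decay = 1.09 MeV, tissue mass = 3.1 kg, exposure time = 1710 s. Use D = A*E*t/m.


A = 272 MBq = 2.7200e+08 Bq
E = 1.09 MeV = 1.74618e-13 J
D = A*E*t/m = 2.7200e+08*1.74618e-13*1710/3.1
D = 0.0262 Gy


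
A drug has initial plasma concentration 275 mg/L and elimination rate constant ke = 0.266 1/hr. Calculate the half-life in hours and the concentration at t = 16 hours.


t_half = ln(2) / ke = 0.693147 / 0.266 = 2.606 hr
C(t) = C0 * exp(-ke*t) = 275 * exp(-0.266*16)
C(16) = 3.899 mg/L


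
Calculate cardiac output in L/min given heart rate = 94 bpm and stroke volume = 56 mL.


CO = HR * SV
CO = 94 * 56 / 1000
CO = 5.264 L/min


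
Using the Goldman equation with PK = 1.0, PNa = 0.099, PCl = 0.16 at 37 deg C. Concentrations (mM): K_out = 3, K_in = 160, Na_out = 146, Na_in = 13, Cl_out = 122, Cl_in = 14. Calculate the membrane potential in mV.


Vm = (RT/F)*ln((PK*Ko + PNa*Nao + PCl*Cli)/(PK*Ki + PNa*Nai + PCl*Clo))
Numer = 19.694, Denom = 180.807
Vm = -59.25 mV


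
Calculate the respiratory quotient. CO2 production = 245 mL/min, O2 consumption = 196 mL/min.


RQ = VCO2 / VO2
RQ = 245 / 196
RQ = 1.25


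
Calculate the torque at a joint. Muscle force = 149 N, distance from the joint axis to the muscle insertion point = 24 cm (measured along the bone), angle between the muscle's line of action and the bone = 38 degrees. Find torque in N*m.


Torque = F * d * sin(theta)   (moment arm = d*sin(theta))
d = 24 cm = 0.24 m
Torque = 149 * 0.24 * sin(38)
Torque = 22.02 N*m


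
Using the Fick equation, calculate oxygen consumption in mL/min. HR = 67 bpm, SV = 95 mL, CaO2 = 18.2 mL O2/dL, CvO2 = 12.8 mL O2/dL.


CO = HR*SV = 67*95/1000 = 6.365 L/min
a-v O2 diff = 18.2 - 12.8 = 5.4 mL/dL
VO2 = CO * (CaO2-CvO2) * 10 dL/L
VO2 = 6.365 * 5.4 * 10
VO2 = 343.7 mL/min


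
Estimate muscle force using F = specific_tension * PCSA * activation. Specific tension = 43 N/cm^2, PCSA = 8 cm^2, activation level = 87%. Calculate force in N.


F = sigma * PCSA * activation
F = 43 * 8 * 0.87
F = 299.3 N


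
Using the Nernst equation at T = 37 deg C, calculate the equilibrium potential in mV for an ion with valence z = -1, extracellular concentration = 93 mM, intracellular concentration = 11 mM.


E = (RT/(zF)) * ln(C_out/C_in)
T = 37 + 273.15 = 310.15 K
E = (8.314 * 310.15 / (-1 * 96485)) * ln(93/11)
E = -57.05 mV


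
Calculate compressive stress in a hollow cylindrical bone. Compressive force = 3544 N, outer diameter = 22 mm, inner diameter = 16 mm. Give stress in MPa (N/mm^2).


A = pi*(r_o^2 - r_i^2)
r_o = 11 mm, r_i = 8 mm
A = 179.071 mm^2
sigma = F/A = 3544 / 179.071
sigma = 19.79 MPa


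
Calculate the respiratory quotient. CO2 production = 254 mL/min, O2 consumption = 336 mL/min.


RQ = VCO2 / VO2
RQ = 254 / 336
RQ = 0.756


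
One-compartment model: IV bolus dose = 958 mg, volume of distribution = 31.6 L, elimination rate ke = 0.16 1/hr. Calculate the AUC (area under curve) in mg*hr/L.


C0 = Dose/Vd = 958/31.6 = 30.3165 mg/L
AUC = C0/ke = 30.3165/0.16
AUC = 189.5 mg*hr/L


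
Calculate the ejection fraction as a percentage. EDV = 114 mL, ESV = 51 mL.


SV = EDV - ESV = 114 - 51 = 63 mL
EF = SV/EDV * 100 = 63/114 * 100
EF = 55.26%


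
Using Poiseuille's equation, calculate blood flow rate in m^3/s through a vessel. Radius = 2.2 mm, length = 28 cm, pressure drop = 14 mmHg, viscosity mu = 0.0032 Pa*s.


Q = pi*r^4*dP / (8*mu*L)
r = 0.0022 m, L = 0.28 m
dP = 14 mmHg = 1866.508 Pa
Q = 1.9163e-05 m^3/s


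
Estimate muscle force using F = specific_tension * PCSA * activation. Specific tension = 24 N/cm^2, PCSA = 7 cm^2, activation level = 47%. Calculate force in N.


F = sigma * PCSA * activation
F = 24 * 7 * 0.47
F = 78.96 N


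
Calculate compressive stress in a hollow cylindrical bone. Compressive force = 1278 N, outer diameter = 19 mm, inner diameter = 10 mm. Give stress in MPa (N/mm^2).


A = pi*(r_o^2 - r_i^2)
r_o = 9.5 mm, r_i = 5 mm
A = 204.989 mm^2
sigma = F/A = 1278 / 204.989
sigma = 6.234 MPa


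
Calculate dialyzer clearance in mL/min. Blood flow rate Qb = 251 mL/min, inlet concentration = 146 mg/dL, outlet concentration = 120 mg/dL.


K = Qb * (Cb_in - Cb_out) / Cb_in
K = 251 * (146 - 120) / 146
K = 44.7 mL/min


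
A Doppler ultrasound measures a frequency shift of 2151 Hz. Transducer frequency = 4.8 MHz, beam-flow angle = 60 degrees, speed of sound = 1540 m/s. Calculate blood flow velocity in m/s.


v = fd * c / (2 * f0 * cos(theta))
v = 2151 * 1540 / (2 * 4.8000e+06 * cos(60))
v = 0.6901 m/s


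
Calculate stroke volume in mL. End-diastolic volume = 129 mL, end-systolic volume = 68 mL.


SV = EDV - ESV
SV = 129 - 68
SV = 61 mL


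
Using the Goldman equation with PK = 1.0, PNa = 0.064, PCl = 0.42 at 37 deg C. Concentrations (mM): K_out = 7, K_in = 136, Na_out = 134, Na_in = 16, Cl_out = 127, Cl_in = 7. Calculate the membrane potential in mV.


Vm = (RT/F)*ln((PK*Ko + PNa*Nao + PCl*Cli)/(PK*Ki + PNa*Nai + PCl*Clo))
Numer = 18.516, Denom = 190.364
Vm = -62.28 mV


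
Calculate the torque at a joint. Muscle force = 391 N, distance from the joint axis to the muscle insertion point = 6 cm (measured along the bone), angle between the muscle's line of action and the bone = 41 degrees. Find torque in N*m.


Torque = F * d * sin(theta)   (moment arm = d*sin(theta))
d = 6 cm = 0.06 m
Torque = 391 * 0.06 * sin(41)
Torque = 15.39 N*m


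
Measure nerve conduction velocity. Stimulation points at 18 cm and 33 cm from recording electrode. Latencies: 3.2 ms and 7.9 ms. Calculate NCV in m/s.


Distance = (33 - 18) / 100 = 0.15 m
dt = (7.9 - 3.2) / 1000 = 0.0047 s
NCV = dist / dt = 31.91 m/s


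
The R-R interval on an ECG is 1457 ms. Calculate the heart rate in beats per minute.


HR = 60 / RR_interval(s)
RR = 1457 ms = 1.457 s
HR = 60 / 1.457 = 41.18 bpm


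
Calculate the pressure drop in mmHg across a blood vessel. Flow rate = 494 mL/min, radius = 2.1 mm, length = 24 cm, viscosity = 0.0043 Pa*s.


dP = 8*mu*L*Q / (pi*r^4)
Q = 494 mL/min = 8.23333e-06 m^3/s
dP = 1112.55 Pa = 1112.55 / 133.322 mmHg = 8.345 mmHg


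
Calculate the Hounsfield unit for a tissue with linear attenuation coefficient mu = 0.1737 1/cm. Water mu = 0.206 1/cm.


HU = ((mu_tissue - mu_water) / mu_water) * 1000
HU = ((0.1737 - 0.206) / 0.206) * 1000
HU = -156.8


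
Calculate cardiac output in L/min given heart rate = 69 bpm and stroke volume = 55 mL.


CO = HR * SV
CO = 69 * 55 / 1000
CO = 3.795 L/min


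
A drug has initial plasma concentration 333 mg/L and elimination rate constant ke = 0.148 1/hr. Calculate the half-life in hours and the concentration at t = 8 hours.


t_half = ln(2) / ke = 0.693147 / 0.148 = 4.683 hr
C(t) = C0 * exp(-ke*t) = 333 * exp(-0.148*8)
C(8) = 101.9 mg/L


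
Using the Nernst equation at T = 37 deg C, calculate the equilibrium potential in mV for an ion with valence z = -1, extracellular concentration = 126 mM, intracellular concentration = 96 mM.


E = (RT/(zF)) * ln(C_out/C_in)
T = 37 + 273.15 = 310.15 K
E = (8.314 * 310.15 / (-1 * 96485)) * ln(126/96)
E = -7.268 mV


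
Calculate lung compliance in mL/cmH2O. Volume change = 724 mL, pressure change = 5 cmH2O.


C = dV / dP
C = 724 / 5
C = 144.8 mL/cmH2O


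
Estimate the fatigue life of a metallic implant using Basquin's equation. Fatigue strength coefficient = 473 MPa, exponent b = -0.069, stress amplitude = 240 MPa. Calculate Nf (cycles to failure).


sigma_a = sigma_f' * (2Nf)^b
2Nf = (sigma_a/sigma_f')^(1/b)
2Nf = (240/473)^(1/-0.069)
2Nf = 18633.241
Nf = 9317


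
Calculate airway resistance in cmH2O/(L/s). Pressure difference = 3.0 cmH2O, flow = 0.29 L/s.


R = dP / flow
R = 3.0 / 0.29
R = 10.34 cmH2O/(L/s)


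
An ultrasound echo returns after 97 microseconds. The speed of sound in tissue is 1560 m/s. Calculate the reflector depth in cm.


depth = c * t / 2
t = 97 us = 9.7000e-05 s
depth = 1560 * 9.7000e-05 / 2
depth = 0.07566 m = 7.566 cm


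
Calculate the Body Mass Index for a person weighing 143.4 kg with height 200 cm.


BMI = weight / height^2
height = 200 cm = 2 m
BMI = 143.4 / 2^2
BMI = 35.85 kg/m^2


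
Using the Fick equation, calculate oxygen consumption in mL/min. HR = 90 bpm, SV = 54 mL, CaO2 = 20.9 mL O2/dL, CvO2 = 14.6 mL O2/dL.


CO = HR*SV = 90*54/1000 = 4.86 L/min
a-v O2 diff = 20.9 - 14.6 = 6.3 mL/dL
VO2 = CO * (CaO2-CvO2) * 10 dL/L
VO2 = 4.86 * 6.3 * 10
VO2 = 306.2 mL/min


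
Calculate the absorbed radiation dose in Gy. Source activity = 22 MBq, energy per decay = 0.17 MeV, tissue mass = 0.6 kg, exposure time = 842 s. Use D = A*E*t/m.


A = 22 MBq = 2.2000e+07 Bq
E = 0.17 MeV = 2.7234e-14 J
D = A*E*t/m = 2.2000e+07*2.7234e-14*842/0.6
D = 8.4080e-04 Gy


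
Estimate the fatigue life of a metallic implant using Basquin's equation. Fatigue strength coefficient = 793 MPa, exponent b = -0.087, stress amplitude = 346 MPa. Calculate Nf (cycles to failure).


sigma_a = sigma_f' * (2Nf)^b
2Nf = (sigma_a/sigma_f')^(1/b)
2Nf = (346/793)^(1/-0.087)
2Nf = 13810.087
Nf = 6905


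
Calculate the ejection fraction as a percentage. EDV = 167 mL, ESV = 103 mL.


SV = EDV - ESV = 167 - 103 = 64 mL
EF = SV/EDV * 100 = 64/167 * 100
EF = 38.32%


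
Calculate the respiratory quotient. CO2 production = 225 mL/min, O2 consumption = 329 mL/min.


RQ = VCO2 / VO2
RQ = 225 / 329
RQ = 0.6839


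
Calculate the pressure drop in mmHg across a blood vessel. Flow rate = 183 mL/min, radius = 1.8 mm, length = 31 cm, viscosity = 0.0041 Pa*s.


dP = 8*mu*L*Q / (pi*r^4)
Q = 183 mL/min = 3.05e-06 m^3/s
dP = 940.363 Pa = 940.363 / 133.322 mmHg = 7.053 mmHg


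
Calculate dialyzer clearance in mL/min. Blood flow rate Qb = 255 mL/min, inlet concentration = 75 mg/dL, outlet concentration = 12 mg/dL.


K = Qb * (Cb_in - Cb_out) / Cb_in
K = 255 * (75 - 12) / 75
K = 214.2 mL/min


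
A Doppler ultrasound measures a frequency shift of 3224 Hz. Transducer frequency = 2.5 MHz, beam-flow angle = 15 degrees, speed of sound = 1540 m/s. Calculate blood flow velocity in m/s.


v = fd * c / (2 * f0 * cos(theta))
v = 3224 * 1540 / (2 * 2.5000e+06 * cos(15))
v = 1.028 m/s


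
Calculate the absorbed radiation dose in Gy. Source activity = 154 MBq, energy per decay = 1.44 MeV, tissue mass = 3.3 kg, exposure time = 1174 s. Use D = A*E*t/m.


A = 154 MBq = 1.5400e+08 Bq
E = 1.44 MeV = 2.30688e-13 J
D = A*E*t/m = 1.5400e+08*2.30688e-13*1174/3.3
D = 0.01264 Gy


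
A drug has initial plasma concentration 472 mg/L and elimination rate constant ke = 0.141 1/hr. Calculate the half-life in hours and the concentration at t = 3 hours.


t_half = ln(2) / ke = 0.693147 / 0.141 = 4.916 hr
C(t) = C0 * exp(-ke*t) = 472 * exp(-0.141*3)
C(3) = 309.2 mg/L


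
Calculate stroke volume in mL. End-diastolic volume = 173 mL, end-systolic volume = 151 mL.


SV = EDV - ESV
SV = 173 - 151
SV = 22 mL


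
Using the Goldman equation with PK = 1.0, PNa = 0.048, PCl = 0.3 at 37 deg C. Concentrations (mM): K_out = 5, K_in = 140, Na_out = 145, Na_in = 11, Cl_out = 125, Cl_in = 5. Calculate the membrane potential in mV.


Vm = (RT/F)*ln((PK*Ko + PNa*Nao + PCl*Cli)/(PK*Ki + PNa*Nai + PCl*Clo))
Numer = 13.46, Denom = 178.028
Vm = -69.01 mV


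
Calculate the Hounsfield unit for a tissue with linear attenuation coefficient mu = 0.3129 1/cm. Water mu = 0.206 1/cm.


HU = ((mu_tissue - mu_water) / mu_water) * 1000
HU = ((0.3129 - 0.206) / 0.206) * 1000
HU = 518.9


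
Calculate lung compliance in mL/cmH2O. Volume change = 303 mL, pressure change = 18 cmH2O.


C = dV / dP
C = 303 / 18
C = 16.83 mL/cmH2O


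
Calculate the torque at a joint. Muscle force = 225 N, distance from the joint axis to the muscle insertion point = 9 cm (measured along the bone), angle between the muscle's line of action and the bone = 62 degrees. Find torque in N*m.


Torque = F * d * sin(theta)   (moment arm = d*sin(theta))
d = 9 cm = 0.09 m
Torque = 225 * 0.09 * sin(62)
Torque = 17.88 N*m


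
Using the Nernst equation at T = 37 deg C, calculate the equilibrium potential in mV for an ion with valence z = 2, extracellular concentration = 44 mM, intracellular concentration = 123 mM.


E = (RT/(zF)) * ln(C_out/C_in)
T = 37 + 273.15 = 310.15 K
E = (8.314 * 310.15 / (2 * 96485)) * ln(44/123)
E = -13.74 mV


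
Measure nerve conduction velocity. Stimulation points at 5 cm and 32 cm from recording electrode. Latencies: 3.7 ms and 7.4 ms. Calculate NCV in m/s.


Distance = (32 - 5) / 100 = 0.27 m
dt = (7.4 - 3.7) / 1000 = 0.0037 s
NCV = dist / dt = 72.97 m/s


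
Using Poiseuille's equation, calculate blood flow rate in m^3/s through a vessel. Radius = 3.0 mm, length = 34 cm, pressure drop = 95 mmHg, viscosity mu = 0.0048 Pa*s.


Q = pi*r^4*dP / (8*mu*L)
r = 0.003 m, L = 0.34 m
dP = 95 mmHg = 12665.59 Pa
Q = 2.4686e-04 m^3/s


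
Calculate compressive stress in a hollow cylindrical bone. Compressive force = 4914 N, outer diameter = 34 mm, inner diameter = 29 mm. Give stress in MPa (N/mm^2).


A = pi*(r_o^2 - r_i^2)
r_o = 17 mm, r_i = 14.5 mm
A = 247.4 mm^2
sigma = F/A = 4914 / 247.4
sigma = 19.86 MPa


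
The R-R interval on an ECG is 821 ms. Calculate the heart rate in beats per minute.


HR = 60 / RR_interval(s)
RR = 821 ms = 0.821 s
HR = 60 / 0.821 = 73.08 bpm


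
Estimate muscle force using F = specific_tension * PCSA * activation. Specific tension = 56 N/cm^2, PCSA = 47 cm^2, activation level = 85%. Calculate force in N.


F = sigma * PCSA * activation
F = 56 * 47 * 0.85
F = 2237 N


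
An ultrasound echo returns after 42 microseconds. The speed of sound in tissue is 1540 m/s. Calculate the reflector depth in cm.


depth = c * t / 2
t = 42 us = 4.2000e-05 s
depth = 1540 * 4.2000e-05 / 2
depth = 0.03234 m = 3.234 cm


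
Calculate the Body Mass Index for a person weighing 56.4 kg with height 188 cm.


BMI = weight / height^2
height = 188 cm = 1.88 m
BMI = 56.4 / 1.88^2
BMI = 15.96 kg/m^2


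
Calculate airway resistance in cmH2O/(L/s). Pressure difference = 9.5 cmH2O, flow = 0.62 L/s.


R = dP / flow
R = 9.5 / 0.62
R = 15.32 cmH2O/(L/s)


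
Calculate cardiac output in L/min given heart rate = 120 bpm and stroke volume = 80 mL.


CO = HR * SV
CO = 120 * 80 / 1000
CO = 9.6 L/min


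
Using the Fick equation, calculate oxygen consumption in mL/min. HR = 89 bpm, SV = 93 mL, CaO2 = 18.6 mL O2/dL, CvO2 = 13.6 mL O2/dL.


CO = HR*SV = 89*93/1000 = 8.277 L/min
a-v O2 diff = 18.6 - 13.6 = 5 mL/dL
VO2 = CO * (CaO2-CvO2) * 10 dL/L
VO2 = 8.277 * 5 * 10
VO2 = 413.9 mL/min


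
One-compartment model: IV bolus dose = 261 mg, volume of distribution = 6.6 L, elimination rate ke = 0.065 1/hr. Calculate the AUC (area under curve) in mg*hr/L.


C0 = Dose/Vd = 261/6.6 = 39.5455 mg/L
AUC = C0/ke = 39.5455/0.065
AUC = 608.4 mg*hr/L


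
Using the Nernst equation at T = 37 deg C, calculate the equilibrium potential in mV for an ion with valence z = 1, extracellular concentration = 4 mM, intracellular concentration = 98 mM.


E = (RT/(zF)) * ln(C_out/C_in)
T = 37 + 273.15 = 310.15 K
E = (8.314 * 310.15 / (1 * 96485)) * ln(4/98)
E = -85.49 mV


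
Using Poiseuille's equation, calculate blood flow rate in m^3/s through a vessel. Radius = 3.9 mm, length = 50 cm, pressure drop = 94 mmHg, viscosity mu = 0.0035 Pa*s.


Q = pi*r^4*dP / (8*mu*L)
r = 0.0039 m, L = 0.5 m
dP = 94 mmHg = 12532.268 Pa
Q = 6.5059e-04 m^3/s


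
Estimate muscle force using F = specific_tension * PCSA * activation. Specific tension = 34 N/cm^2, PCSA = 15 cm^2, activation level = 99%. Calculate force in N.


F = sigma * PCSA * activation
F = 34 * 15 * 0.99
F = 504.9 N


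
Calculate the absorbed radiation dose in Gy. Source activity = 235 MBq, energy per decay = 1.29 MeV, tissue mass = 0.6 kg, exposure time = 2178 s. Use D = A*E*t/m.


A = 235 MBq = 2.3500e+08 Bq
E = 1.29 MeV = 2.06658e-13 J
D = A*E*t/m = 2.3500e+08*2.06658e-13*2178/0.6
D = 0.1763 Gy


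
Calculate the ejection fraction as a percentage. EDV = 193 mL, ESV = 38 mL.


SV = EDV - ESV = 193 - 38 = 155 mL
EF = SV/EDV * 100 = 155/193 * 100
EF = 80.31%


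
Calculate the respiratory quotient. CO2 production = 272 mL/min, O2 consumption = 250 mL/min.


RQ = VCO2 / VO2
RQ = 272 / 250
RQ = 1.088


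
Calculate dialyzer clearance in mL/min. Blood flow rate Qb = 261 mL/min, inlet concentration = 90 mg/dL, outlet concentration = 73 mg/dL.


K = Qb * (Cb_in - Cb_out) / Cb_in
K = 261 * (90 - 73) / 90
K = 49.3 mL/min


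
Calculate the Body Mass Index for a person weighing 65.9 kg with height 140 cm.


BMI = weight / height^2
height = 140 cm = 1.4 m
BMI = 65.9 / 1.4^2
BMI = 33.62 kg/m^2


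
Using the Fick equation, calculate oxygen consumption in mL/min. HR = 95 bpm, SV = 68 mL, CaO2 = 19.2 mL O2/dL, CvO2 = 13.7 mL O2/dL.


CO = HR*SV = 95*68/1000 = 6.46 L/min
a-v O2 diff = 19.2 - 13.7 = 5.5 mL/dL
VO2 = CO * (CaO2-CvO2) * 10 dL/L
VO2 = 6.46 * 5.5 * 10
VO2 = 355.3 mL/min


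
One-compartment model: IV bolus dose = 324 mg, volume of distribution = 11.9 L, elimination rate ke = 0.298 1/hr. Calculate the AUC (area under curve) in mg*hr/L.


C0 = Dose/Vd = 324/11.9 = 27.2269 mg/L
AUC = C0/ke = 27.2269/0.298
AUC = 91.37 mg*hr/L


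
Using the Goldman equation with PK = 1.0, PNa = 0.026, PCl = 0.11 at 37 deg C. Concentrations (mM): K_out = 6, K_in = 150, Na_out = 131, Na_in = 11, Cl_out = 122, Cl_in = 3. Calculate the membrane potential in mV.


Vm = (RT/F)*ln((PK*Ko + PNa*Nao + PCl*Cli)/(PK*Ki + PNa*Nai + PCl*Clo))
Numer = 9.736, Denom = 163.706
Vm = -75.43 mV


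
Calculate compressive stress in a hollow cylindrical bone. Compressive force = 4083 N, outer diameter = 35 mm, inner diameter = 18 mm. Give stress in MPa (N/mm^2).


A = pi*(r_o^2 - r_i^2)
r_o = 17.5 mm, r_i = 9 mm
A = 707.644 mm^2
sigma = F/A = 4083 / 707.644
sigma = 5.77 MPa


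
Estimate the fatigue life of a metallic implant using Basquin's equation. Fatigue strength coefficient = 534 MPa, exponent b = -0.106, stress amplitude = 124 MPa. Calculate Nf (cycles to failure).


sigma_a = sigma_f' * (2Nf)^b
2Nf = (sigma_a/sigma_f')^(1/b)
2Nf = (124/534)^(1/-0.106)
2Nf = 959975.42
Nf = 4.8e+05


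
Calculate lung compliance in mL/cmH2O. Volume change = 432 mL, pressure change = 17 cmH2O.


C = dV / dP
C = 432 / 17
C = 25.41 mL/cmH2O


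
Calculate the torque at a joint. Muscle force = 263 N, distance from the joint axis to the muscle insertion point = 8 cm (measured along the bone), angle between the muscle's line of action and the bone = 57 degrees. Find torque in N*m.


Torque = F * d * sin(theta)   (moment arm = d*sin(theta))
d = 8 cm = 0.08 m
Torque = 263 * 0.08 * sin(57)
Torque = 17.65 N*m


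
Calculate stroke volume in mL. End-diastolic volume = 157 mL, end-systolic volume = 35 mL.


SV = EDV - ESV
SV = 157 - 35
SV = 122 mL


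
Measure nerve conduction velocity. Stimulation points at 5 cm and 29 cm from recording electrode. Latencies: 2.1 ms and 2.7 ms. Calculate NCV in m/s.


Distance = (29 - 5) / 100 = 0.24 m
dt = (2.7 - 2.1) / 1000 = 6.0000e-04 s
NCV = dist / dt = 400 m/s


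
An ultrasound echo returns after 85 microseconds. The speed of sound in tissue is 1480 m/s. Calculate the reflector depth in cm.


depth = c * t / 2
t = 85 us = 8.5000e-05 s
depth = 1480 * 8.5000e-05 / 2
depth = 0.0629 m = 6.29 cm


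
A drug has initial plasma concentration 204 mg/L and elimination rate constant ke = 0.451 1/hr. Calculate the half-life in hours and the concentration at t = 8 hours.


t_half = ln(2) / ke = 0.693147 / 0.451 = 1.537 hr
C(t) = C0 * exp(-ke*t) = 204 * exp(-0.451*8)
C(8) = 5.53 mg/L


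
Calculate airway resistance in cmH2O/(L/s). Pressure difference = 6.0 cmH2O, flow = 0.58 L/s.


R = dP / flow
R = 6.0 / 0.58
R = 10.34 cmH2O/(L/s)


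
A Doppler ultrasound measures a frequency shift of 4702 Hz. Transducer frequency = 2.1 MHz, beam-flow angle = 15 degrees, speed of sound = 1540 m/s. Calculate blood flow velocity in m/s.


v = fd * c / (2 * f0 * cos(theta))
v = 4702 * 1540 / (2 * 2.1000e+06 * cos(15))
v = 1.785 m/s


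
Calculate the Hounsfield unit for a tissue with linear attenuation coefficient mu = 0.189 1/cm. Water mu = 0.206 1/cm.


HU = ((mu_tissue - mu_water) / mu_water) * 1000
HU = ((0.189 - 0.206) / 0.206) * 1000
HU = -82.52


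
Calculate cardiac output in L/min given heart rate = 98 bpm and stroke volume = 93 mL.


CO = HR * SV
CO = 98 * 93 / 1000
CO = 9.114 L/min


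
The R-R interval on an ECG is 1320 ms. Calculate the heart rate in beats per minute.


HR = 60 / RR_interval(s)
RR = 1320 ms = 1.32 s
HR = 60 / 1.32 = 45.45 bpm


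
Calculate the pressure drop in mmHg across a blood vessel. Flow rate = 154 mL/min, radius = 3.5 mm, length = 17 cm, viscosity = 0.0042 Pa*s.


dP = 8*mu*L*Q / (pi*r^4)
Q = 154 mL/min = 2.56667e-06 m^3/s
dP = 31.0983 Pa = 31.0983 / 133.322 mmHg = 0.2333 mmHg


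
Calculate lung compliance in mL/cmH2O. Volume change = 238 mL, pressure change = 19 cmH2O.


C = dV / dP
C = 238 / 19
C = 12.53 mL/cmH2O


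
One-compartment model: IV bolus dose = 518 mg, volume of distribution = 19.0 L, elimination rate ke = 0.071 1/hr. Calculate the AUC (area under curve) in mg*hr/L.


C0 = Dose/Vd = 518/19.0 = 27.2632 mg/L
AUC = C0/ke = 27.2632/0.071
AUC = 384 mg*hr/L


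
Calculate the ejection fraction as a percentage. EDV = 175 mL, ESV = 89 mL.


SV = EDV - ESV = 175 - 89 = 86 mL
EF = SV/EDV * 100 = 86/175 * 100
EF = 49.14%


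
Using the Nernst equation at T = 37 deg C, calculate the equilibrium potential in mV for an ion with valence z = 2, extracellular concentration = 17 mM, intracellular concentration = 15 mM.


E = (RT/(zF)) * ln(C_out/C_in)
T = 37 + 273.15 = 310.15 K
E = (8.314 * 310.15 / (2 * 96485)) * ln(17/15)
E = 1.673 mV


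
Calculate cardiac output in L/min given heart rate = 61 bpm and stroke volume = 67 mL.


CO = HR * SV
CO = 61 * 67 / 1000
CO = 4.087 L/min


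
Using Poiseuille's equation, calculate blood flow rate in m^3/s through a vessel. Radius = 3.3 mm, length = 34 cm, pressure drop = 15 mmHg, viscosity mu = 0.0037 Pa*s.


Q = pi*r^4*dP / (8*mu*L)
r = 0.0033 m, L = 0.34 m
dP = 15 mmHg = 1999.83 Pa
Q = 7.4033e-05 m^3/s


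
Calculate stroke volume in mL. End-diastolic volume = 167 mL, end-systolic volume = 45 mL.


SV = EDV - ESV
SV = 167 - 45
SV = 122 mL


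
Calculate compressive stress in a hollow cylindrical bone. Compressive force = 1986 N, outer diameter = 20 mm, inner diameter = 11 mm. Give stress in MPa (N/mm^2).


A = pi*(r_o^2 - r_i^2)
r_o = 10 mm, r_i = 5.5 mm
A = 219.126 mm^2
sigma = F/A = 1986 / 219.126
sigma = 9.063 MPa


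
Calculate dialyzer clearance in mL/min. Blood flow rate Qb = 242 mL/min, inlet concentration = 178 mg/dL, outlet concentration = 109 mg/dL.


K = Qb * (Cb_in - Cb_out) / Cb_in
K = 242 * (178 - 109) / 178
K = 93.81 mL/min


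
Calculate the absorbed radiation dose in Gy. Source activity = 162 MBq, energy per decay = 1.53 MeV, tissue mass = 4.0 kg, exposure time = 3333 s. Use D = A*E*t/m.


A = 162 MBq = 1.6200e+08 Bq
E = 1.53 MeV = 2.45106e-13 J
D = A*E*t/m = 1.6200e+08*2.45106e-13*3333/4.0
D = 0.03309 Gy


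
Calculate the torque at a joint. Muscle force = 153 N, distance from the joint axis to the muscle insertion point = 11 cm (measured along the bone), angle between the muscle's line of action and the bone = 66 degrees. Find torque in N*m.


Torque = F * d * sin(theta)   (moment arm = d*sin(theta))
d = 11 cm = 0.11 m
Torque = 153 * 0.11 * sin(66)
Torque = 15.37 N*m


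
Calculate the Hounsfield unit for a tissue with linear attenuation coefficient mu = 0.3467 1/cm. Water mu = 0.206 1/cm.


HU = ((mu_tissue - mu_water) / mu_water) * 1000
HU = ((0.3467 - 0.206) / 0.206) * 1000
HU = 683


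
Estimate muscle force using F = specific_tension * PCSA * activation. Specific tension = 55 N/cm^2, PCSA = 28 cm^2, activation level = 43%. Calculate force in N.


F = sigma * PCSA * activation
F = 55 * 28 * 0.43
F = 662.2 N


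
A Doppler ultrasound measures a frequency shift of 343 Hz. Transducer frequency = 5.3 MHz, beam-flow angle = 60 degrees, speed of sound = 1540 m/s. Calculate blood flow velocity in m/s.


v = fd * c / (2 * f0 * cos(theta))
v = 343 * 1540 / (2 * 5.3000e+06 * cos(60))
v = 0.09966 m/s


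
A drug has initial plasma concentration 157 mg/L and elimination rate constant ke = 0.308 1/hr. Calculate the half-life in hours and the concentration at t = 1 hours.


t_half = ln(2) / ke = 0.693147 / 0.308 = 2.25 hr
C(t) = C0 * exp(-ke*t) = 157 * exp(-0.308*1)
C(1) = 115.4 mg/L


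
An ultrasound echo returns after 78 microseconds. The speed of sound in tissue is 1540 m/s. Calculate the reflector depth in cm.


depth = c * t / 2
t = 78 us = 7.8000e-05 s
depth = 1540 * 7.8000e-05 / 2
depth = 0.06006 m = 6.006 cm


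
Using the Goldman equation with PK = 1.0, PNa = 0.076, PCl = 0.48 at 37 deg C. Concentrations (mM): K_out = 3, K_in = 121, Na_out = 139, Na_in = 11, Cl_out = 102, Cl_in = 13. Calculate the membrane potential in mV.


Vm = (RT/F)*ln((PK*Ko + PNa*Nao + PCl*Cli)/(PK*Ki + PNa*Nai + PCl*Clo))
Numer = 19.804, Denom = 170.796
Vm = -57.58 mV


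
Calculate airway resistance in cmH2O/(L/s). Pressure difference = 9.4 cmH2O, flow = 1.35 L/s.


R = dP / flow
R = 9.4 / 1.35
R = 6.963 cmH2O/(L/s)


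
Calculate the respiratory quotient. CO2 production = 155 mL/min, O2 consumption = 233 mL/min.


RQ = VCO2 / VO2
RQ = 155 / 233
RQ = 0.6652


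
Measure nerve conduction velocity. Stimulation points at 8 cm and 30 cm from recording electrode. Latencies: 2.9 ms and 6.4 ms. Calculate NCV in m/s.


Distance = (30 - 8) / 100 = 0.22 m
dt = (6.4 - 2.9) / 1000 = 0.0035 s
NCV = dist / dt = 62.86 m/s


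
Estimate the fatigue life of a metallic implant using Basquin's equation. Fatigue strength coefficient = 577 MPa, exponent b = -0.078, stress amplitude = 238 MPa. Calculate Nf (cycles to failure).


sigma_a = sigma_f' * (2Nf)^b
2Nf = (sigma_a/sigma_f')^(1/b)
2Nf = (238/577)^(1/-0.078)
2Nf = 85261.813
Nf = 4.263e+04


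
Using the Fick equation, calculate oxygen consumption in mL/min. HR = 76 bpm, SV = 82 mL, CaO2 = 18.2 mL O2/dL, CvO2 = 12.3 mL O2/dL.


CO = HR*SV = 76*82/1000 = 6.232 L/min
a-v O2 diff = 18.2 - 12.3 = 5.9 mL/dL
VO2 = CO * (CaO2-CvO2) * 10 dL/L
VO2 = 6.232 * 5.9 * 10
VO2 = 367.7 mL/min


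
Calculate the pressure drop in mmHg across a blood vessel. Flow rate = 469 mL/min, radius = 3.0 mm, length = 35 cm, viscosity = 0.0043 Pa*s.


dP = 8*mu*L*Q / (pi*r^4)
Q = 469 mL/min = 7.81667e-06 m^3/s
dP = 369.84 Pa = 369.84 / 133.322 mmHg = 2.774 mmHg


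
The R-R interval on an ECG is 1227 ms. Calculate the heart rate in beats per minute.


HR = 60 / RR_interval(s)
RR = 1227 ms = 1.227 s
HR = 60 / 1.227 = 48.9 bpm


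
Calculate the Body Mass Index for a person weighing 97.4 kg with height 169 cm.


BMI = weight / height^2
height = 169 cm = 1.69 m
BMI = 97.4 / 1.69^2
BMI = 34.1 kg/m^2


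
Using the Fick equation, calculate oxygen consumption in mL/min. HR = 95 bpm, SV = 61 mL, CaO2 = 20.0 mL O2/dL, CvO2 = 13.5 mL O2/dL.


CO = HR*SV = 95*61/1000 = 5.795 L/min
a-v O2 diff = 20.0 - 13.5 = 6.5 mL/dL
VO2 = CO * (CaO2-CvO2) * 10 dL/L
VO2 = 5.795 * 6.5 * 10
VO2 = 376.7 mL/min


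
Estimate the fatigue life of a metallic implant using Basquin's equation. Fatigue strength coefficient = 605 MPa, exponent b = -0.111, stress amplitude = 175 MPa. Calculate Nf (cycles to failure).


sigma_a = sigma_f' * (2Nf)^b
2Nf = (sigma_a/sigma_f')^(1/b)
2Nf = (175/605)^(1/-0.111)
2Nf = 71336.08
Nf = 3.567e+04


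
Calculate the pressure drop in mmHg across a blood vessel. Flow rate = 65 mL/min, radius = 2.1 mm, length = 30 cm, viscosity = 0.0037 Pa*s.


dP = 8*mu*L*Q / (pi*r^4)
Q = 65 mL/min = 1.08333e-06 m^3/s
dP = 157.451 Pa = 157.451 / 133.322 mmHg = 1.181 mmHg


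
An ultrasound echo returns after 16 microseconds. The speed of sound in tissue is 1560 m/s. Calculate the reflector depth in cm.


depth = c * t / 2
t = 16 us = 1.6000e-05 s
depth = 1560 * 1.6000e-05 / 2
depth = 0.01248 m = 1.248 cm


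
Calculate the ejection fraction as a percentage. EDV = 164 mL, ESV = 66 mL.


SV = EDV - ESV = 164 - 66 = 98 mL
EF = SV/EDV * 100 = 98/164 * 100
EF = 59.76%


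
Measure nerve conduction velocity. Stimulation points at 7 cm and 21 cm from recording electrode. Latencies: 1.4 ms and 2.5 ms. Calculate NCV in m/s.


Distance = (21 - 7) / 100 = 0.14 m
dt = (2.5 - 1.4) / 1000 = 0.0011 s
NCV = dist / dt = 127.3 m/s


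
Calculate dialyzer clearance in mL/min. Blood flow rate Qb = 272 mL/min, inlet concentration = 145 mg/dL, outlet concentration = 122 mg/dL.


K = Qb * (Cb_in - Cb_out) / Cb_in
K = 272 * (145 - 122) / 145
K = 43.14 mL/min


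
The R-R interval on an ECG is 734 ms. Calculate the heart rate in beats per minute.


HR = 60 / RR_interval(s)
RR = 734 ms = 0.734 s
HR = 60 / 0.734 = 81.74 bpm


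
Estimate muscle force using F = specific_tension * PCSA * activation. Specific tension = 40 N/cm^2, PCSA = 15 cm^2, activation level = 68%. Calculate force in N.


F = sigma * PCSA * activation
F = 40 * 15 * 0.68
F = 408 N


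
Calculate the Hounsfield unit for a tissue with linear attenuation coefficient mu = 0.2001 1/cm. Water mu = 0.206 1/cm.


HU = ((mu_tissue - mu_water) / mu_water) * 1000
HU = ((0.2001 - 0.206) / 0.206) * 1000
HU = -28.64


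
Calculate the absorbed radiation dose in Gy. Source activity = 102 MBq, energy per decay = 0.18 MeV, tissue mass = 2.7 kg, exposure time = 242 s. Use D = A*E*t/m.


A = 102 MBq = 1.0200e+08 Bq
E = 0.18 MeV = 2.8836e-14 J
D = A*E*t/m = 1.0200e+08*2.8836e-14*242/2.7
D = 2.6363e-04 Gy


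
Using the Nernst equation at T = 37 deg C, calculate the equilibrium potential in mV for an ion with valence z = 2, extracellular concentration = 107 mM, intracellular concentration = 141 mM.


E = (RT/(zF)) * ln(C_out/C_in)
T = 37 + 273.15 = 310.15 K
E = (8.314 * 310.15 / (2 * 96485)) * ln(107/141)
E = -3.687 mV


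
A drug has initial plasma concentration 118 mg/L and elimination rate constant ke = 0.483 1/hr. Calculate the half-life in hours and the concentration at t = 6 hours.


t_half = ln(2) / ke = 0.693147 / 0.483 = 1.435 hr
C(t) = C0 * exp(-ke*t) = 118 * exp(-0.483*6)
C(6) = 6.506 mg/L


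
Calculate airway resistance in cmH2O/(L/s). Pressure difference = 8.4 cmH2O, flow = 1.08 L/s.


R = dP / flow
R = 8.4 / 1.08
R = 7.778 cmH2O/(L/s)


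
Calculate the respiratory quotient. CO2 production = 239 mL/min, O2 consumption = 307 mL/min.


RQ = VCO2 / VO2
RQ = 239 / 307
RQ = 0.7785


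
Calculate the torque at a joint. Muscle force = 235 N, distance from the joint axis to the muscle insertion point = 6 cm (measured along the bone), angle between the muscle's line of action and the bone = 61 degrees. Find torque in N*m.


Torque = F * d * sin(theta)   (moment arm = d*sin(theta))
d = 6 cm = 0.06 m
Torque = 235 * 0.06 * sin(61)
Torque = 12.33 N*m
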